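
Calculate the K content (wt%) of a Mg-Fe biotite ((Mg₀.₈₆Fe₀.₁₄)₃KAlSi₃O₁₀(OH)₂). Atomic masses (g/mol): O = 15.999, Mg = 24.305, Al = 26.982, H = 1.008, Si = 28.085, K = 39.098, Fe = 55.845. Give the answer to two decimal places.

9.08 wt%

Molar mass of (Mg₀.₈₆Fe₀.₁₄)₃KAlSi₃O₁₀(OH)₂: 2.58×24.305 + 0.42×55.845 + 1×39.098 + 1×26.982 + 3×28.085 + 12×15.999 + 2×1.008 = 430.501 g/mol.
Mass of K per formula unit: 1 × 39.098 = 39.098 g.
Weight fraction K = 39.098 / 430.501 = 0.0908.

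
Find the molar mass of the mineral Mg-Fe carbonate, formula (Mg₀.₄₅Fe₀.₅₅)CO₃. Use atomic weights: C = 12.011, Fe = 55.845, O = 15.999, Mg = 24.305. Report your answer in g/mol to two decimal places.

The formula mass is the sum 0.45·24.305 + 0.55·55.845 + 1·12.011 + 3·15.999.

101.66 g/mol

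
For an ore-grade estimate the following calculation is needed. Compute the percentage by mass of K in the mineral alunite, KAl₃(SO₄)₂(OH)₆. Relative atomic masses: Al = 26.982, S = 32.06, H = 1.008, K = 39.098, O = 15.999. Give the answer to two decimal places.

M(KAl₃(SO₄)₂(OH)₆) = 414.198 g/mol.
K contributes 1 × 39.098 = 39.098 g per mole.
39.098/414.198 = 0.0944 → 9.44%.

9.44 mass %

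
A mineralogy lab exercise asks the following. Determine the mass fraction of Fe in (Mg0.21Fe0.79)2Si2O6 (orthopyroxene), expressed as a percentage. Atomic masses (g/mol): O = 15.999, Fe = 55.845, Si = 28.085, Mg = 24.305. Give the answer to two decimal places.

35.21 mass %

Formula mass = 0.42*24.305 + 1.58*55.845 + 2*28.085 + 6*15.999 = 250.607 g/mol, of which 88.235 g is Fe.
So Fe makes up 88.235/250.607 = 0.3521 of the mass, i.e. 35.21%.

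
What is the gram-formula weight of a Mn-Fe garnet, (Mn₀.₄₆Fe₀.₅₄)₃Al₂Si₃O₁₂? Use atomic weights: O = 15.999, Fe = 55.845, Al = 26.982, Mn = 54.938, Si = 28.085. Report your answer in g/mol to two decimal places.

496.49 g/mol

Mn: 1.38 × 54.938 = 75.8144
Fe: 1.62 × 55.845 = 90.4689
Al: 2 × 26.982 = 53.9640
Si: 3 × 28.085 = 84.2550
O: 12 × 15.999 = 191.9880
Summing the contributions gives the formula mass.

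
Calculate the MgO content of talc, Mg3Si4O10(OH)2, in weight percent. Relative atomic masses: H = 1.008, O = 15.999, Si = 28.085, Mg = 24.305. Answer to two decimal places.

Formula mass = 379.259 g/mol.
3 Mg → 3.0000 mol MgO per formula unit; M(MgO) = 40.304, so MgO mass = 120.912 g.
120.912/379.259 × 100 = 31.88 wt%.

31.88 wt%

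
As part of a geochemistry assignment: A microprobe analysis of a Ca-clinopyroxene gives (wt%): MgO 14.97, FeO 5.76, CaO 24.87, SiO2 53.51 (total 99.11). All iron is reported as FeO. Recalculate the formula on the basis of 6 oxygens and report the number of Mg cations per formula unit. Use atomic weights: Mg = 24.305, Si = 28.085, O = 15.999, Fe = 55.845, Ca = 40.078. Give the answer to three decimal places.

MgO: 14.97/40.304 = 0.37143 mol → 0.37143 mol Mg, 0.37143 mol O.
FeO: 5.76/71.844 = 0.08017 mol → 0.08017 mol Fe, 0.08017 mol O.
CaO: 24.87/56.077 = 0.44350 mol → 0.44350 mol Ca, 0.44350 mol O.
SiO2: 53.51/60.083 = 0.89060 mol → 0.89060 mol Si, 1.78120 mol O.
Total oxygen = 2.67630 mol. Normalization factor = 6/2.67630 = 2.24190.
Mg per 6 O = 0.37143 × 2.24190 = 0.833.

0.833 Mg apfu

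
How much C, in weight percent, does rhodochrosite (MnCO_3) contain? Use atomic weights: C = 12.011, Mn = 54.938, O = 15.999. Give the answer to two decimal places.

M(MnCO_3) = 114.946 g/mol.
C contributes 1 × 12.011 = 12.011 g per mole.
12.011/114.946 = 0.1045 → 10.45%.

10.45 weight percent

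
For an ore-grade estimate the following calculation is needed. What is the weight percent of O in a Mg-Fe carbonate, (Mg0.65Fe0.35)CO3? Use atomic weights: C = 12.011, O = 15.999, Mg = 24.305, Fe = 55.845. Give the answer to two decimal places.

50.34 wt%

M((Mg0.65Fe0.35)CO3) = 95.352 g/mol.
O contributes 3 × 15.999 = 47.997 g per mole.
47.997/95.352 = 0.5034 → 50.34%.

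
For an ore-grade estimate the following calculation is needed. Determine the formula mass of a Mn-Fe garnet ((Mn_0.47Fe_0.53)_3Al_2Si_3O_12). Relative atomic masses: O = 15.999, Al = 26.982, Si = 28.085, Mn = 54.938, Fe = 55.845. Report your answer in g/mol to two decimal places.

496.46 g/mol

M = 1.41×54.938 + 1.59×55.845 + 2×26.982 + 3×28.085 + 12×15.999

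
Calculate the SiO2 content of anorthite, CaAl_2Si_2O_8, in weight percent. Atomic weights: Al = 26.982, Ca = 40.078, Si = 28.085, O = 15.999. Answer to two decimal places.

M(CaAl_2Si_2O_8) = 278.204 g/mol; M(SiO2) = 60.083 g/mol.
Moles SiO2 per formula unit = 2 Si ÷ 1 = 2.0000.
SiO2 fraction = (2.0000 × 60.083) / 278.204 = 120.166/278.204 = 0.4319.

43.19 wt%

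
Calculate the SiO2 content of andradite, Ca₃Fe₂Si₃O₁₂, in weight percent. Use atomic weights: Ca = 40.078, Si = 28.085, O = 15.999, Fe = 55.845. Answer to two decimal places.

35.47 wt%

Molar mass of Ca₃Fe₂Si₃O₁₂ = 3×40.078 + 2×55.845 + 3×28.085 + 12×15.999 = 508.167 g/mol.
Each formula unit contains 3 Si, equivalent to 3/1 = 3.0000 mol SiO2.
M(SiO2) = 1×28.085 + 2×15.999 = 60.083 g/mol.
Mass of SiO2 per formula unit = 3.0000 × 60.083 = 180.249 g.
SiO2 wt% = 180.249 / 508.167 × 100 = 35.47%.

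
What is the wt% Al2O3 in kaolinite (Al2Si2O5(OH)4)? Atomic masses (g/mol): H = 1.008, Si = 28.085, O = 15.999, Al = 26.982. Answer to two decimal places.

39.50 wt%

M(Al2Si2O5(OH)4) = 258.157 g/mol; M(Al2O3) = 101.961 g/mol.
Moles Al2O3 per formula unit = 2 Al ÷ 2 = 1.0000.
Al2O3 fraction = (1.0000 × 101.961) / 258.157 = 101.961/258.157 = 0.3950.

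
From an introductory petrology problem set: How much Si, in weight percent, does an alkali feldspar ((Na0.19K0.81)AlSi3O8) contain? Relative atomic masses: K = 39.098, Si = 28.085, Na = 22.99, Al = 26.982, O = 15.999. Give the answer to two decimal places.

30.61 weight percent

Formula mass = 0.19×22.99 + 0.81×39.098 + 1×26.982 + 3×28.085 + 8×15.999 = 275.266 g/mol, of which 84.255 g is Si.
So Si makes up 84.255/275.266 = 0.3061 of the mass, i.e. 30.61%.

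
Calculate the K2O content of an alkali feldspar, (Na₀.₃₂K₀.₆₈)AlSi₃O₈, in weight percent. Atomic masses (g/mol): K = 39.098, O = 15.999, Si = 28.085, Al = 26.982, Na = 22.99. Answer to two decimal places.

11.72 wt%

Formula mass = 273.172 g/mol.
0.68 K → 0.3400 mol K2O per formula unit; M(K2O) = 94.195, so K2O mass = 32.026 g.
32.026/273.172 × 100 = 11.72 wt%.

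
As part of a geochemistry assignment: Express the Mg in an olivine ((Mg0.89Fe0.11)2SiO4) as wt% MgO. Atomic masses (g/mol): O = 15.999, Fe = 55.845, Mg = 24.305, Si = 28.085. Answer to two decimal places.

48.60 wt%

M((Mg0.89Fe0.11)2SiO4) = 147.630 g/mol; M(MgO) = 40.304 g/mol.
Moles MgO per formula unit = 1.78 Mg ÷ 1 = 1.7800.
MgO fraction = (1.7800 × 40.304) / 147.630 = 71.741/147.630 = 0.4860.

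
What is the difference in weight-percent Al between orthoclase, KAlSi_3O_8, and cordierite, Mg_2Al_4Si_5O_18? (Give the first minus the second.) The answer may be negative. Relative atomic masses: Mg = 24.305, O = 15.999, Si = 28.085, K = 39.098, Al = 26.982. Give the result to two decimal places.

First mineral: 26.982 g Al in 278.327 g formula = 9.69 wt% Al.
Second mineral: 107.928 g Al in 584.945 g formula = 18.45 wt% Al.
9.69% − 18.45% gives a difference of -8.76 percentage points.

-8.76 percentage points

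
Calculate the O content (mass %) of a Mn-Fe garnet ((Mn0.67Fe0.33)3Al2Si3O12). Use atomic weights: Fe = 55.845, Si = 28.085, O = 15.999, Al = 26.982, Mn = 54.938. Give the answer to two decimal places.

38.71 mass %

M((Mn0.67Fe0.33)3Al2Si3O12) = 495.919 g/mol.
O contributes 12 × 15.999 = 191.988 g per mole.
191.988/495.919 = 0.3871 → 38.71%.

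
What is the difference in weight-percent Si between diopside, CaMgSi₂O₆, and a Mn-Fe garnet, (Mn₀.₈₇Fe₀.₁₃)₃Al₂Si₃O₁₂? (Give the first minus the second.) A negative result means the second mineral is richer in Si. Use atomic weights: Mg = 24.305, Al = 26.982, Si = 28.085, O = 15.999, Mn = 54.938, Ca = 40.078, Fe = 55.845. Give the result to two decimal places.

First mineral: 56.170 g Si in 216.547 g formula = 25.94 wt% Si.
Second mineral: 84.255 g Si in 495.375 g formula = 17.01 wt% Si.
25.94% − 17.01% gives a difference of 8.93 percentage points.

8.93 percentage points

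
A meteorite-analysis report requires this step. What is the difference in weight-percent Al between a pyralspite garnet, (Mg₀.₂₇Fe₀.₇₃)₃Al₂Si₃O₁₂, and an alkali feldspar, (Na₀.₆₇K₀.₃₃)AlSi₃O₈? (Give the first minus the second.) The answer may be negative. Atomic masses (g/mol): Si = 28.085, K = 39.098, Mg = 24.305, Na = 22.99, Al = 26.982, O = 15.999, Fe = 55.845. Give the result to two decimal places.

1.34 percentage points

First mineral: 53.964 g Al in 472.195 g formula = 11.43 wt% Al.
Second mineral: 26.982 g Al in 267.535 g formula = 10.09 wt% Al.
11.43% − 10.09% gives a difference of 1.34 percentage points.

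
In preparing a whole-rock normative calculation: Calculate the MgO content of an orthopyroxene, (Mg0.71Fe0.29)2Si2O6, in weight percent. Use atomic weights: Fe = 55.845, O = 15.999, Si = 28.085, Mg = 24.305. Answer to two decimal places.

26.13 wt%

Molar mass of (Mg0.71Fe0.29)2Si2O6 = 1.42·24.305 + 0.58·55.845 + 2·28.085 + 6·15.999 = 219.067 g/mol.
Each formula unit contains 1.42 Mg, equivalent to 1.42/1 = 1.4200 mol MgO.
M(MgO) = 1×24.305 + 1×15.999 = 40.304 g/mol.
Mass of MgO per formula unit = 1.4200 × 40.304 = 57.232 g.
MgO wt% = 57.232 / 219.067 × 100 = 26.13%.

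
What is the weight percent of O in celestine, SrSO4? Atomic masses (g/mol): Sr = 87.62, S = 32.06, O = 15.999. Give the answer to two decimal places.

34.84 wt%

M(SrSO4) = 183.676 g/mol.
O contributes 4 × 15.999 = 63.996 g per mole.
63.996/183.676 = 0.3484 → 34.84%.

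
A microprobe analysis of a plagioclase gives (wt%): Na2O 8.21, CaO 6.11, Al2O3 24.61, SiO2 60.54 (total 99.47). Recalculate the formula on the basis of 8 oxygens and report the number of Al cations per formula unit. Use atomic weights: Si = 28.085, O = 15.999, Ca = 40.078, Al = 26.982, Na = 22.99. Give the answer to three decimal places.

1.296 Al apfu

Na2O: 8.21/61.979 = 0.13246 mol → 0.26492 mol Na, 0.13246 mol O.
CaO: 6.11/56.077 = 0.10896 mol → 0.10896 mol Ca, 0.10896 mol O.
Al2O3: 24.61/101.961 = 0.24137 mol → 0.48274 mol Al, 0.72411 mol O.
SiO2: 60.54/60.083 = 1.00761 mol → 1.00761 mol Si, 2.01522 mol O.
Total oxygen = 2.98075 mol. Normalization factor = 8/2.98075 = 2.68389.
Al per 8 O = 0.48274 × 2.68389 = 1.296.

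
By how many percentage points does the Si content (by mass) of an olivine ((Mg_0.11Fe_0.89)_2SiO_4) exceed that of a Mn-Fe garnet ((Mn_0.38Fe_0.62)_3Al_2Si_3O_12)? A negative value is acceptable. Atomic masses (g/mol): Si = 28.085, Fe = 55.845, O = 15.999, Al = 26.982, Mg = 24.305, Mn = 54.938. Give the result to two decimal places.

M((Mg_0.11Fe_0.89)_2SiO_4) = 196.832 g/mol, so wt% Si = 28.085/196.832 × 100 = 14.27%.
M((Mn_0.38Fe_0.62)_3Al_2Si_3O_12) = 496.708 g/mol, so wt% Si = 84.255/496.708 × 100 = 16.96%.
14.27 − 16.96 = -2.69 pp.

-2.69 percentage points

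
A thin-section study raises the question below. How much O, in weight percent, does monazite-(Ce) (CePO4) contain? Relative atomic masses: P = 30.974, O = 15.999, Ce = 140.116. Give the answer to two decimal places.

Formula mass = 1×140.116 + 1×30.974 + 4×15.999 = 235.086 g/mol, of which 63.996 g is O.
So O makes up 63.996/235.086 = 0.2722 of the mass, i.e. 27.22%.

27.22 weight percent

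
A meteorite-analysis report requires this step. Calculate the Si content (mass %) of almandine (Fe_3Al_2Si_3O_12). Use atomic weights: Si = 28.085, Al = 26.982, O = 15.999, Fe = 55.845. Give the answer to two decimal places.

16.93 mass %

Formula mass = 3*55.845 + 2*26.982 + 3*28.085 + 12*15.999 = 497.742 g/mol, of which 84.255 g is Si.
So Si makes up 84.255/497.742 = 0.1693 of the mass, i.e. 16.93%.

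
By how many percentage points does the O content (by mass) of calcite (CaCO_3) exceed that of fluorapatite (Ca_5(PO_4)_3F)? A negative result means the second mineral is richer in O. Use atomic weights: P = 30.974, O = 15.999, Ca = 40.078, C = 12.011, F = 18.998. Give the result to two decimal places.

O in CaCO_3: molar mass 100.086 g/mol; 3×15.999 = 47.997 g → 47.96 wt%.
O in Ca_5(PO_4)_3F: molar mass 504.298 g/mol; 12×15.999 = 191.988 g → 38.07 wt%.
Difference = 47.96 − 38.07 = 9.89 percentage points.

9.89 percentage points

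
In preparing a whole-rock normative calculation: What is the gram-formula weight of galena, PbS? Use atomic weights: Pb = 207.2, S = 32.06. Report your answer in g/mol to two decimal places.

239.26 g/mol

The formula mass is the sum 1·207.2 + 1·32.06.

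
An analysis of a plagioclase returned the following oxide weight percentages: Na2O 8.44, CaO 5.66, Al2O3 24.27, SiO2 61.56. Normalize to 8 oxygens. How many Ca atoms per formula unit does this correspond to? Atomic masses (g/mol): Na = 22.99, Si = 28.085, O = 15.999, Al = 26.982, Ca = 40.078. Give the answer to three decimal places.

Na2O (M=61.979): mol = 0.13618; Na = 0.27236, O = 0.13618.
CaO (M=56.077): mol = 0.10093; Ca = 0.10093, O = 0.10093.
Al2O3 (M=101.961): mol = 0.23803; Al = 0.47606, O = 0.71409.
SiO2 (M=60.083): mol = 1.02458; Si = 1.02458, O = 2.04916.
ΣO = 3.00036; factor = 8/ΣO = 2.66635.
Ca apfu = 0.10093 × 2.66635 = 0.269.

0.269 Ca apfu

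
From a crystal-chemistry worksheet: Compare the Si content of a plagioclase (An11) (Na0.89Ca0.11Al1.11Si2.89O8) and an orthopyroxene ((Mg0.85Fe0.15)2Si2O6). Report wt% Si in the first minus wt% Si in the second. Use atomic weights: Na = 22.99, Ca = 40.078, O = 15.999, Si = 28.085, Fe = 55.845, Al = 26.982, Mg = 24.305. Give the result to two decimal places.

First mineral: 81.166 g Si in 263.977 g formula = 30.75 wt% Si.
Second mineral: 56.170 g Si in 210.236 g formula = 26.72 wt% Si.
30.75% − 26.72% gives a difference of 4.03 percentage points.

4.03 percentage points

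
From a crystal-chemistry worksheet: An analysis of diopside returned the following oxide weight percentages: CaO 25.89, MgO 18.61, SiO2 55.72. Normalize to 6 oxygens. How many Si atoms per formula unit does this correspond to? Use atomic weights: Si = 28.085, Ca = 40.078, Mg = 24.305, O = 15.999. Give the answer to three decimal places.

2.003 Si apfu

CaO (M=56.077): mol = 0.46169; Ca = 0.46169, O = 0.46169.
MgO (M=40.304): mol = 0.46174; Mg = 0.46174, O = 0.46174.
SiO2 (M=60.083): mol = 0.92738; Si = 0.92738, O = 1.85476.
ΣO = 2.77819; factor = 6/ΣO = 2.15968.
Si apfu = 0.92738 × 2.15968 = 2.003.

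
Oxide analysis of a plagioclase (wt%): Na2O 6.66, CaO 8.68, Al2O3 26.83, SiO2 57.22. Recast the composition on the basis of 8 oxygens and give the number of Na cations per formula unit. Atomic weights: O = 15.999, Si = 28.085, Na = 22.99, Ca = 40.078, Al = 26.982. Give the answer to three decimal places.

6.66 wt% Na2O ÷ 61.979 g/mol = 0.10746 mol, giving 0.21492 Na and 0.10746 O.
8.68 wt% CaO ÷ 56.077 g/mol = 0.15479 mol, giving 0.15479 Ca and 0.15479 O.
26.83 wt% Al2O3 ÷ 101.961 g/mol = 0.26314 mol, giving 0.52628 Al and 0.78942 O.
57.22 wt% SiO2 ÷ 60.083 g/mol = 0.95235 mol, giving 0.95235 Si and 1.90470 O.
Oxygen sums to 2.95637; scaling by 8/2.95637 = 2.70602 puts the formula on 8 O.
Na: 0.21492 × 2.70602 = 0.582 atoms per formula unit.

0.582 Na apfu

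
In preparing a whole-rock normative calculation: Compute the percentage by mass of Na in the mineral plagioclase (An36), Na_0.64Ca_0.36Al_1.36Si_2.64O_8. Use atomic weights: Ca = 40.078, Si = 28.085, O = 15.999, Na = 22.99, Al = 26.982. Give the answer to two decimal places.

Formula mass = 0.64*22.99 + 0.36*40.078 + 1.36*26.982 + 2.64*28.085 + 8*15.999 = 267.974 g/mol, of which 14.714 g is Na.
So Na makes up 14.714/267.974 = 0.0549 of the mass, i.e. 5.49%.

5.49 mass %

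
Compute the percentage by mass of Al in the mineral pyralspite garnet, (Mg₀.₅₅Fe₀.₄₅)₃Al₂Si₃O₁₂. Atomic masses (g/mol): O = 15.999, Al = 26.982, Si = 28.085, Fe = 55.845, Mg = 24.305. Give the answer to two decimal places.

12.11 weight percent

Molar mass of (Mg₀.₅₅Fe₀.₄₅)₃Al₂Si₃O₁₂: 1.65·24.305 + 1.35·55.845 + 2·26.982 + 3·28.085 + 12·15.999 = 445.701 g/mol.
Mass of Al per formula unit: 2 × 26.982 = 53.964 g.
Weight fraction Al = 53.964 / 445.701 = 0.1211.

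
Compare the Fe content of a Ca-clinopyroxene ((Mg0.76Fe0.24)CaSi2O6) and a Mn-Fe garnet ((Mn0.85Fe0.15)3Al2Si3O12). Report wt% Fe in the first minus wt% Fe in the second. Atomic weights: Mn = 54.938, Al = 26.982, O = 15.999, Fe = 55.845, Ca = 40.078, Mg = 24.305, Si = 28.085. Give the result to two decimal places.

0.91 percentage points

M((Mg0.76Fe0.24)CaSi2O6) = 224.117 g/mol, so wt% Fe = 13.403/224.117 × 100 = 5.98%.
M((Mn0.85Fe0.15)3Al2Si3O12) = 495.429 g/mol, so wt% Fe = 25.130/495.429 × 100 = 5.07%.
5.98 − 5.07 = 0.91 pp.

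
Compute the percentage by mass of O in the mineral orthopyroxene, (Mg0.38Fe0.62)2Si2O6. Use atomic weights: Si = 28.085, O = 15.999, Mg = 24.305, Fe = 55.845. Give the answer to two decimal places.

40.02 wt%

M((Mg0.38Fe0.62)2Si2O6) = 239.884 g/mol.
O contributes 6 × 15.999 = 95.994 g per mole.
95.994/239.884 = 0.4002 → 40.02%.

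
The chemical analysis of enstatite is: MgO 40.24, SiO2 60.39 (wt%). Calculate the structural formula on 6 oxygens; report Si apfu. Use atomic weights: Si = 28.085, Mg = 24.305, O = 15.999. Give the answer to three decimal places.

2.004 Si apfu

MgO (M=40.304): mol = 0.99841; Mg = 0.99841, O = 0.99841.
SiO2 (M=60.083): mol = 1.00511; Si = 1.00511, O = 2.01022.
ΣO = 3.00863; factor = 6/ΣO = 1.99426.
Si apfu = 1.00511 × 1.99426 = 2.004.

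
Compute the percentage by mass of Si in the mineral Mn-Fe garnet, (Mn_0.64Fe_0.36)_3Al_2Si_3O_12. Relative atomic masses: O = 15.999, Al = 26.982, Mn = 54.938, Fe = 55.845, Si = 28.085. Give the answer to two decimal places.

16.99 weight percent

Formula mass = 1.92·54.938 + 1.08·55.845 + 2·26.982 + 3·28.085 + 12·15.999 = 496.001 g/mol, of which 84.255 g is Si.
So Si makes up 84.255/496.001 = 0.1699 of the mass, i.e. 16.99%.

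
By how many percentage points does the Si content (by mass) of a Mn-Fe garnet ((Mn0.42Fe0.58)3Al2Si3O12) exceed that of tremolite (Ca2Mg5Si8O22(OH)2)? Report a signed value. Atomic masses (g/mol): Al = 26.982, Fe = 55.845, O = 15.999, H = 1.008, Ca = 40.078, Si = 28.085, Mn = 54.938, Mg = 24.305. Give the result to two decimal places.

-10.69 percentage points

First mineral: 84.255 g Si in 496.599 g formula = 16.97 wt% Si.
Second mineral: 224.680 g Si in 812.353 g formula = 27.66 wt% Si.
16.97% − 27.66% gives a difference of -10.69 percentage points.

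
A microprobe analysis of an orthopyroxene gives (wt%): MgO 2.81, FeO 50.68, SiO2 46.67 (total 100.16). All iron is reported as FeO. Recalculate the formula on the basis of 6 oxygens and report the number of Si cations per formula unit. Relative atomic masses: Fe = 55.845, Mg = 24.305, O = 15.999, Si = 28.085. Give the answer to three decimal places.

MgO: 2.81/40.304 = 0.06972 mol → 0.06972 mol Mg, 0.06972 mol O.
FeO: 50.68/71.844 = 0.70542 mol → 0.70542 mol Fe, 0.70542 mol O.
SiO2: 46.67/60.083 = 0.77676 mol → 0.77676 mol Si, 1.55352 mol O.
Total oxygen = 2.32866 mol. Normalization factor = 6/2.32866 = 2.57659.
Si per 6 O = 0.77676 × 2.57659 = 2.001.

2.001 Si apfu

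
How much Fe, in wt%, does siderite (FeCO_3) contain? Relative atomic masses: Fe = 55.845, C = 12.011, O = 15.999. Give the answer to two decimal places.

48.20 wt%

Molar mass of FeCO_3: 1·55.845 + 1·12.011 + 3·15.999 = 115.853 g/mol.
Mass of Fe per formula unit: 1 × 55.845 = 55.845 g.
Weight fraction Fe = 55.845 / 115.853 = 0.4820.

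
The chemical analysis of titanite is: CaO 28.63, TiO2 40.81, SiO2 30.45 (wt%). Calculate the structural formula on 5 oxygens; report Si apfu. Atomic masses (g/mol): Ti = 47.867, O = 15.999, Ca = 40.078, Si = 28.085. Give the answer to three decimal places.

CaO (M=56.077): mol = 0.51055; Ca = 0.51055, O = 0.51055.
TiO2 (M=79.865): mol = 0.51099; Ti = 0.51099, O = 1.02198.
SiO2 (M=60.083): mol = 0.50680; Si = 0.50680, O = 1.01360.
ΣO = 2.54613; factor = 5/ΣO = 1.96376.
Si apfu = 0.50680 × 1.96376 = 0.995.

0.995 Si apfu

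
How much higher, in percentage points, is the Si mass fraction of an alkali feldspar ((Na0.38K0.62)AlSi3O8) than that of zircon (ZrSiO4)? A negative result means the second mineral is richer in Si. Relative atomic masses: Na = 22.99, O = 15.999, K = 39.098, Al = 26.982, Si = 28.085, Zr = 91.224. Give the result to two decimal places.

M((Na0.38K0.62)AlSi3O8) = 272.206 g/mol, so wt% Si = 84.255/272.206 × 100 = 30.95%.
M(ZrSiO4) = 183.305 g/mol, so wt% Si = 28.085/183.305 × 100 = 15.32%.
30.95 − 15.32 = 15.63 pp.

15.63 percentage points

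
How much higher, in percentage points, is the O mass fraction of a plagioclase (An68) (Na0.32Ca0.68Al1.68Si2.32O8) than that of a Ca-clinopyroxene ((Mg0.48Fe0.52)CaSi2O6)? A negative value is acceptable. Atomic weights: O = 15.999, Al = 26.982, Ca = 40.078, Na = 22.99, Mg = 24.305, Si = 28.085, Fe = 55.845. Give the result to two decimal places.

First mineral: 127.992 g O in 273.089 g formula = 46.87 wt% O.
Second mineral: 95.994 g O in 232.948 g formula = 41.21 wt% O.
46.87% − 41.21% gives a difference of 5.66 percentage points.

5.66 percentage points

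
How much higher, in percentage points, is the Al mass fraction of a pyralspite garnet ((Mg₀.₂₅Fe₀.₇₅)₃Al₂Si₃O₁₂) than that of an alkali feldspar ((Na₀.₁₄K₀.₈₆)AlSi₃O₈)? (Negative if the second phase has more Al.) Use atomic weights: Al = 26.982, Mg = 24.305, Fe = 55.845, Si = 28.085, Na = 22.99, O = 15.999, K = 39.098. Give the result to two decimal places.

Al in (Mg₀.₂₅Fe₀.₇₅)₃Al₂Si₃O₁₂: molar mass 474.087 g/mol; 2×26.982 = 53.964 g → 11.38 wt%.
Al in (Na₀.₁₄K₀.₈₆)AlSi₃O₈: molar mass 276.072 g/mol; 1×26.982 = 26.982 g → 9.77 wt%.
Difference = 11.38 − 9.77 = 1.61 percentage points.

1.61 percentage points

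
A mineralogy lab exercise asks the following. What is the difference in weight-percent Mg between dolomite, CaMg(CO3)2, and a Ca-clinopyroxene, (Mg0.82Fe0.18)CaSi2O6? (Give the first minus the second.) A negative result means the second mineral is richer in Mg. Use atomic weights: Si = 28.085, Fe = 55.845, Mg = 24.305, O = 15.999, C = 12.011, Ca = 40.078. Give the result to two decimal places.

4.21 percentage points

First mineral: 24.305 g Mg in 184.399 g formula = 13.18 wt% Mg.
Second mineral: 19.930 g Mg in 222.224 g formula = 8.97 wt% Mg.
13.18% − 8.97% gives a difference of 4.21 percentage points.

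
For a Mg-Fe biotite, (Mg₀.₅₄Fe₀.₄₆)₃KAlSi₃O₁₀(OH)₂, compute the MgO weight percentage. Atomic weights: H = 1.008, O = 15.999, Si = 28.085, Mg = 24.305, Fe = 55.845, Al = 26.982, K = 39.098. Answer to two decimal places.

Formula mass = 460.779 g/mol.
1.62 Mg → 1.6200 mol MgO per formula unit; M(MgO) = 40.304, so MgO mass = 65.292 g.
65.292/460.779 × 100 = 14.17 wt%.

14.17 wt%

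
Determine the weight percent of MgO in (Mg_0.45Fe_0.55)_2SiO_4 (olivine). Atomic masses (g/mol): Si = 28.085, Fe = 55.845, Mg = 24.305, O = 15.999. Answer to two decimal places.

20.68 wt%

Molar mass of (Mg_0.45Fe_0.55)_2SiO_4 = 0.90×24.305 + 1.10×55.845 + 1×28.085 + 4×15.999 = 175.385 g/mol.
Each formula unit contains 0.90 Mg, equivalent to 0.90/1 = 0.9000 mol MgO.
M(MgO) = 1×24.305 + 1×15.999 = 40.304 g/mol.
Mass of MgO per formula unit = 0.9000 × 40.304 = 36.274 g.
MgO wt% = 36.274 / 175.385 × 100 = 20.68%.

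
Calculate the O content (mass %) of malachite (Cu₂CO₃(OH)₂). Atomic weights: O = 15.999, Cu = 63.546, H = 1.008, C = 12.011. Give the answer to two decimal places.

36.18 mass %

Formula mass = 2*63.546 + 1*12.011 + 5*15.999 + 2*1.008 = 221.114 g/mol, of which 79.995 g is O.
So O makes up 79.995/221.114 = 0.3618 of the mass, i.e. 36.18%.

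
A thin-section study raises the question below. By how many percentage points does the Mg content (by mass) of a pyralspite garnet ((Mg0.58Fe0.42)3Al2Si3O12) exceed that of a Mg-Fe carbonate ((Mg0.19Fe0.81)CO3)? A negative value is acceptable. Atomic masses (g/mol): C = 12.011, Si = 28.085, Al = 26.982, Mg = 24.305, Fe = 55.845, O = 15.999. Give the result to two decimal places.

5.35 percentage points

M((Mg0.58Fe0.42)3Al2Si3O12) = 442.862 g/mol, so wt% Mg = 42.291/442.862 × 100 = 9.55%.
M((Mg0.19Fe0.81)CO3) = 109.860 g/mol, so wt% Mg = 4.618/109.860 × 100 = 4.20%.
9.55 − 4.20 = 5.35 pp.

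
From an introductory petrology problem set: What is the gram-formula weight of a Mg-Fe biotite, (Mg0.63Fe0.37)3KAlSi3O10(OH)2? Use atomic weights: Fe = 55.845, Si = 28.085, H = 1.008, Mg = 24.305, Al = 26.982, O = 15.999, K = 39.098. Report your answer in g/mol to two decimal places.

The formula mass is the sum 1.89·24.305 + 1.11·55.845 + 1·39.098 + 1·26.982 + 3·28.085 + 12·15.999 + 2·1.008.

452.26 g/mol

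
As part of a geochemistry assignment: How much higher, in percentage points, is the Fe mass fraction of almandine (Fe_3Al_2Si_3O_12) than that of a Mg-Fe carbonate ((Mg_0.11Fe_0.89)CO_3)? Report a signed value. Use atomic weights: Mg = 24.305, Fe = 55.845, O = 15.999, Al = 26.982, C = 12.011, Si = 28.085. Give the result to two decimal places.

Fe in Fe_3Al_2Si_3O_12: molar mass 497.742 g/mol; 3×55.845 = 167.535 g → 33.66 wt%.
Fe in (Mg_0.11Fe_0.89)CO_3: molar mass 112.384 g/mol; 0.89×55.845 = 49.702 g → 44.23 wt%.
Difference = 33.66 − 44.23 = -10.57 percentage points.

-10.57 percentage points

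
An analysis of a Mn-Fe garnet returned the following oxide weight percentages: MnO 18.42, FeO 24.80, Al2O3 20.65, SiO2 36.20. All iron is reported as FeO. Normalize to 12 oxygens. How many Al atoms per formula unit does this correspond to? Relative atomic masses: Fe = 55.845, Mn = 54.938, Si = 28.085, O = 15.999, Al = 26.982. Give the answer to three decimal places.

2.011 Al apfu

MnO: 18.42/70.937 = 0.25967 mol → 0.25967 mol Mn, 0.25967 mol O.
FeO: 24.80/71.844 = 0.34519 mol → 0.34519 mol Fe, 0.34519 mol O.
Al2O3: 20.65/101.961 = 0.20253 mol → 0.40506 mol Al, 0.60759 mol O.
SiO2: 36.20/60.083 = 0.60250 mol → 0.60250 mol Si, 1.20500 mol O.
Total oxygen = 2.41745 mol. Normalization factor = 12/2.41745 = 4.96391.
Al per 12 O = 0.40506 × 4.96391 = 2.011.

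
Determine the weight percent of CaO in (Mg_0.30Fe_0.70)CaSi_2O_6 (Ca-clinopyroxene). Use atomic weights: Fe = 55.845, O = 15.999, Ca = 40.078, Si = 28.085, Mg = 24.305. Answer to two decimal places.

Molar mass of (Mg_0.30Fe_0.70)CaSi_2O_6 = 0.30·24.305 + 0.70·55.845 + 1·40.078 + 2·28.085 + 6·15.999 = 238.625 g/mol.
Each formula unit contains 1 Ca, equivalent to 1/1 = 1.0000 mol CaO.
M(CaO) = 1×40.078 + 1×15.999 = 56.077 g/mol.
Mass of CaO per formula unit = 1.0000 × 56.077 = 56.077 g.
CaO wt% = 56.077 / 238.625 × 100 = 23.50%.

23.50 wt%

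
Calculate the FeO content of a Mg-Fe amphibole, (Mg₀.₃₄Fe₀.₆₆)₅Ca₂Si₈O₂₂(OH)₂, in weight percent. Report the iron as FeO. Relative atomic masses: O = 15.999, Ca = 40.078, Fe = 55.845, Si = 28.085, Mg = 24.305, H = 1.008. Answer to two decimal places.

25.87 wt%

Molar mass of (Mg₀.₃₄Fe₀.₆₆)₅Ca₂Si₈O₂₂(OH)₂ = 1.70*24.305 + 3.30*55.845 + 2*40.078 + 8*28.085 + 24*15.999 + 2*1.008 = 916.435 g/mol.
Each formula unit contains 3.30 Fe, equivalent to 3.30/1 = 3.3000 mol FeO.
M(FeO) = 1×55.845 + 1×15.999 = 71.844 g/mol.
Mass of FeO per formula unit = 3.3000 × 71.844 = 237.085 g.
FeO wt% = 237.085 / 916.435 × 100 = 25.87%.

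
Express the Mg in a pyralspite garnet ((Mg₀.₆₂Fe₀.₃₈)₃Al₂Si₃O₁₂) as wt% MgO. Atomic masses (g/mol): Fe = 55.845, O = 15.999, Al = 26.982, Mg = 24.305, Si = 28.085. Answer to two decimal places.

17.07 wt%

Molar mass of (Mg₀.₆₂Fe₀.₃₈)₃Al₂Si₃O₁₂ = 1.86×24.305 + 1.14×55.845 + 2×26.982 + 3×28.085 + 12×15.999 = 439.078 g/mol.
Each formula unit contains 1.86 Mg, equivalent to 1.86/1 = 1.8600 mol MgO.
M(MgO) = 1×24.305 + 1×15.999 = 40.304 g/mol.
Mass of MgO per formula unit = 1.8600 × 40.304 = 74.965 g.
MgO wt% = 74.965 / 439.078 × 100 = 17.07%.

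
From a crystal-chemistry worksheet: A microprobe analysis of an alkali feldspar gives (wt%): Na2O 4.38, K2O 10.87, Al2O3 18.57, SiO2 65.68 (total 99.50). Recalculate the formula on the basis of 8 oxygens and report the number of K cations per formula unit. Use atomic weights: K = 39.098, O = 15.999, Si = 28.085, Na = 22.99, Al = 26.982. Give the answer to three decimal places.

0.633 K apfu

Na2O: 4.38/61.979 = 0.07067 mol → 0.14134 mol Na, 0.07067 mol O.
K2O: 10.87/94.195 = 0.11540 mol → 0.23080 mol K, 0.11540 mol O.
Al2O3: 18.57/101.961 = 0.18213 mol → 0.36426 mol Al, 0.54639 mol O.
SiO2: 65.68/60.083 = 1.09315 mol → 1.09315 mol Si, 2.18630 mol O.
Total oxygen = 2.91876 mol. Normalization factor = 8/2.91876 = 2.74089.
K per 8 O = 0.23080 × 2.74089 = 0.633.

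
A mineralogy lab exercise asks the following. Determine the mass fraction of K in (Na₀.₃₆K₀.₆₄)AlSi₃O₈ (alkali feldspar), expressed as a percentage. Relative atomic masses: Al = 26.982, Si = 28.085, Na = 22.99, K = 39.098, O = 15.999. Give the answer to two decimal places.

9.18 mass %

Formula mass = 0.36·22.99 + 0.64·39.098 + 1·26.982 + 3·28.085 + 8·15.999 = 272.528 g/mol, of which 25.023 g is K.
So K makes up 25.023/272.528 = 0.0918 of the mass, i.e. 9.18%.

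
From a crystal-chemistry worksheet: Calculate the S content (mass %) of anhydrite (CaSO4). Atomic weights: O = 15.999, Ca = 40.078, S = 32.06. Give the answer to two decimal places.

23.55 mass %

Formula mass = 1*40.078 + 1*32.06 + 4*15.999 = 136.134 g/mol, of which 32.060 g is S.
So S makes up 32.060/136.134 = 0.2355 of the mass, i.e. 23.55%.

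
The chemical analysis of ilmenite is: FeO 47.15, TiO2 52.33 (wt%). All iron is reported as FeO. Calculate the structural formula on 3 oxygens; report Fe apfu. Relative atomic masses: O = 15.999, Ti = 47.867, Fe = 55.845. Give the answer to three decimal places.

1.001 Fe apfu

FeO (M=71.844): mol = 0.65628; Fe = 0.65628, O = 0.65628.
TiO2 (M=79.865): mol = 0.65523; Ti = 0.65523, O = 1.31046.
ΣO = 1.96674; factor = 3/ΣO = 1.52537.
Fe apfu = 0.65628 × 1.52537 = 1.001.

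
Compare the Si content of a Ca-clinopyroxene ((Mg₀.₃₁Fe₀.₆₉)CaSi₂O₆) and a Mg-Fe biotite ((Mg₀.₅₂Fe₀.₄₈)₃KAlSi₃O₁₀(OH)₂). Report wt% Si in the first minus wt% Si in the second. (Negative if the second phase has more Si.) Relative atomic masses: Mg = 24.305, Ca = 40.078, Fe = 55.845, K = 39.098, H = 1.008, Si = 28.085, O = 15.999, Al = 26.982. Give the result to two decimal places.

5.36 percentage points

M((Mg₀.₃₁Fe₀.₆₉)CaSi₂O₆) = 238.310 g/mol, so wt% Si = 56.170/238.310 × 100 = 23.57%.
M((Mg₀.₅₂Fe₀.₄₈)₃KAlSi₃O₁₀(OH)₂) = 462.672 g/mol, so wt% Si = 84.255/462.672 × 100 = 18.21%.
23.57 − 18.21 = 5.36 pp.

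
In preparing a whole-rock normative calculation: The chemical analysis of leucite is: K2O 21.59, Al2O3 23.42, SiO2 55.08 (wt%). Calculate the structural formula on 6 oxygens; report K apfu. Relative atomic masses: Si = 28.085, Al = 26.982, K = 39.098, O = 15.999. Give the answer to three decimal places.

1.000 K apfu

21.59 wt% K2O ÷ 94.195 g/mol = 0.22921 mol, giving 0.45842 K and 0.22921 O.
23.42 wt% Al2O3 ÷ 101.961 g/mol = 0.22970 mol, giving 0.45940 Al and 0.68910 O.
55.08 wt% SiO2 ÷ 60.083 g/mol = 0.91673 mol, giving 0.91673 Si and 1.83346 O.
Oxygen sums to 2.75177; scaling by 6/2.75177 = 2.18041 puts the formula on 6 O.
K: 0.45842 × 2.18041 = 1.000 atoms per formula unit.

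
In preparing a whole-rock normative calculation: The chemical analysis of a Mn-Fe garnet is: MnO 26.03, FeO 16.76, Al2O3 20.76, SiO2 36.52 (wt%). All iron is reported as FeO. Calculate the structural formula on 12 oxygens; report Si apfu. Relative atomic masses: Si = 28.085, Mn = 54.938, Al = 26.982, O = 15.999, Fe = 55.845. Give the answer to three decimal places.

MnO (M=70.937): mol = 0.36695; Mn = 0.36695, O = 0.36695.
FeO (M=71.844): mol = 0.23328; Fe = 0.23328, O = 0.23328.
Al2O3 (M=101.961): mol = 0.20361; Al = 0.40722, O = 0.61083.
SiO2 (M=60.083): mol = 0.60783; Si = 0.60783, O = 1.21566.
ΣO = 2.42672; factor = 12/ΣO = 4.94495.
Si apfu = 0.60783 × 4.94495 = 3.006.

3.006 Si apfu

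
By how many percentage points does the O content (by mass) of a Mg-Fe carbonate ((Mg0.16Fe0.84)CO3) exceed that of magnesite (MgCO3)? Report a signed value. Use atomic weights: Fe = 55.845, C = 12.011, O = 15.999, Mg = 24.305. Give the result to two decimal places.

First mineral: 47.997 g O in 110.807 g formula = 43.32 wt% O.
Second mineral: 47.997 g O in 84.313 g formula = 56.93 wt% O.
43.32% − 56.93% gives a difference of -13.61 percentage points.

-13.61 percentage points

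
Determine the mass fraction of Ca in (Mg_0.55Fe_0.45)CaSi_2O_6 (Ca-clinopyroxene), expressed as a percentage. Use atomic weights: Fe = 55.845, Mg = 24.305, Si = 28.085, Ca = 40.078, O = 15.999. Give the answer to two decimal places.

Molar mass of (Mg_0.55Fe_0.45)CaSi_2O_6: 0.55×24.305 + 0.45×55.845 + 1×40.078 + 2×28.085 + 6×15.999 = 230.740 g/mol.
Mass of Ca per formula unit: 1 × 40.078 = 40.078 g.
Weight fraction Ca = 40.078 / 230.740 = 0.1737.

17.37 mass %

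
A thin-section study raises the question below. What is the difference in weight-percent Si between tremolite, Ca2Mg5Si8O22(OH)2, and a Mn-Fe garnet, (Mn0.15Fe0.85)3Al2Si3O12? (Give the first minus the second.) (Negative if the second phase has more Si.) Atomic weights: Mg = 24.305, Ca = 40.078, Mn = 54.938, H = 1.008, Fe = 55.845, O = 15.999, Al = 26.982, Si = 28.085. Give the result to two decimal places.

10.72 percentage points

Si in Ca2Mg5Si8O22(OH)2: molar mass 812.353 g/mol; 8×28.085 = 224.680 g → 27.66 wt%.
Si in (Mn0.15Fe0.85)3Al2Si3O12: molar mass 497.334 g/mol; 3×28.085 = 84.255 g → 16.94 wt%.
Difference = 27.66 − 16.94 = 10.72 percentage points.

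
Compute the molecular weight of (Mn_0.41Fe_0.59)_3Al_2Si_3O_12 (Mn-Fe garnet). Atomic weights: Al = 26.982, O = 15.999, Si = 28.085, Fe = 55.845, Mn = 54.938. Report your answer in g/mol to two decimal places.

M = 1.23(54.938) + 1.77(55.845) + 2(26.982) + 3(28.085) + 12(15.999)

496.63 g/mol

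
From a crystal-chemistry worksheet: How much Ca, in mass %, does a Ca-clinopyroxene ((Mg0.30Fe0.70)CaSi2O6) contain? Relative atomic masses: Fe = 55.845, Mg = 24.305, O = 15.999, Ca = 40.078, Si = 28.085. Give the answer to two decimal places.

16.80 mass %

Molar mass of (Mg0.30Fe0.70)CaSi2O6: 0.30*24.305 + 0.70*55.845 + 1*40.078 + 2*28.085 + 6*15.999 = 238.625 g/mol.
Mass of Ca per formula unit: 1 × 40.078 = 40.078 g.
Weight fraction Ca = 40.078 / 238.625 = 0.1680.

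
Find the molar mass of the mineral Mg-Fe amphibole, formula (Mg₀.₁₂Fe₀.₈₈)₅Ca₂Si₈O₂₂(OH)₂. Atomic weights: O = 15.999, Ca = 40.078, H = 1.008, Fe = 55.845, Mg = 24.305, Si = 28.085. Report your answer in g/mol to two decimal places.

951.13 g/mol

The formula mass is the sum 0.60·24.305 + 4.40·55.845 + 2·40.078 + 8·28.085 + 24·15.999 + 2·1.008.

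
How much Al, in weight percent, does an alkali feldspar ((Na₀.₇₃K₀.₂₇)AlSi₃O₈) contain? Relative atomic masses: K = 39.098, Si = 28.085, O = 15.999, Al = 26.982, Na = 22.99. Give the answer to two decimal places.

10.12 weight percent

Formula mass = 0.73·22.99 + 0.27·39.098 + 1·26.982 + 3·28.085 + 8·15.999 = 266.568 g/mol, of which 26.982 g is Al.
So Al makes up 26.982/266.568 = 0.1012 of the mass, i.e. 10.12%.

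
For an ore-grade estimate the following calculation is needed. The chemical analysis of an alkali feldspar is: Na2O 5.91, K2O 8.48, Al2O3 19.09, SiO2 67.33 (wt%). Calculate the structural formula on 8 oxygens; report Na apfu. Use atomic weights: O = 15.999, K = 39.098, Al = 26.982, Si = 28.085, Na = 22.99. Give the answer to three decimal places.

0.511 Na apfu

5.91 wt% Na2O ÷ 61.979 g/mol = 0.09535 mol, giving 0.19070 Na and 0.09535 O.
8.48 wt% K2O ÷ 94.195 g/mol = 0.09003 mol, giving 0.18006 K and 0.09003 O.
19.09 wt% Al2O3 ÷ 101.961 g/mol = 0.18723 mol, giving 0.37446 Al and 0.56169 O.
67.33 wt% SiO2 ÷ 60.083 g/mol = 1.12062 mol, giving 1.12062 Si and 2.24124 O.
Oxygen sums to 2.98831; scaling by 8/2.98831 = 2.67710 puts the formula on 8 O.
Na: 0.19070 × 2.67710 = 0.511 atoms per formula unit.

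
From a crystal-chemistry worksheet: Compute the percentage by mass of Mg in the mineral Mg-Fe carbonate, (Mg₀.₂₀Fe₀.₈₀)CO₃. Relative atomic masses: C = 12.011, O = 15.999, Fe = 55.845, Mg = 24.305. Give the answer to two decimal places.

Formula mass = 0.20*24.305 + 0.80*55.845 + 1*12.011 + 3*15.999 = 109.545 g/mol, of which 4.861 g is Mg.
So Mg makes up 4.861/109.545 = 0.0444 of the mass, i.e. 4.44%.

4.44 mass %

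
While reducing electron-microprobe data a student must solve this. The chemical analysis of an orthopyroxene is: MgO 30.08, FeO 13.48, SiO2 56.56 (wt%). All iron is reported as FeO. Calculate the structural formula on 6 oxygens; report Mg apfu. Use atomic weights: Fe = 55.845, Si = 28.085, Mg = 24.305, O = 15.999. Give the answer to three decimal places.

MgO: 30.08/40.304 = 0.74633 mol → 0.74633 mol Mg, 0.74633 mol O.
FeO: 13.48/71.844 = 0.18763 mol → 0.18763 mol Fe, 0.18763 mol O.
SiO2: 56.56/60.083 = 0.94136 mol → 0.94136 mol Si, 1.88272 mol O.
Total oxygen = 2.81668 mol. Normalization factor = 6/2.81668 = 2.13017.
Mg per 6 O = 0.74633 × 2.13017 = 1.590.

1.590 Mg apfu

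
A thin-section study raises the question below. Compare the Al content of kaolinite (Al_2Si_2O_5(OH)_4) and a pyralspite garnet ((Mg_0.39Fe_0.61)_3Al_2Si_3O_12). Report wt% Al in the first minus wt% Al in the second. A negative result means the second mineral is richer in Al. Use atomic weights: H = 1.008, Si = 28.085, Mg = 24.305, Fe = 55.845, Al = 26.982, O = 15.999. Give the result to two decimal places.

9.19 percentage points

Al in Al_2Si_2O_5(OH)_4: molar mass 258.157 g/mol; 2×26.982 = 53.964 g → 20.90 wt%.
Al in (Mg_0.39Fe_0.61)_3Al_2Si_3O_12: molar mass 460.840 g/mol; 2×26.982 = 53.964 g → 11.71 wt%.
Difference = 20.90 − 11.71 = 9.19 percentage points.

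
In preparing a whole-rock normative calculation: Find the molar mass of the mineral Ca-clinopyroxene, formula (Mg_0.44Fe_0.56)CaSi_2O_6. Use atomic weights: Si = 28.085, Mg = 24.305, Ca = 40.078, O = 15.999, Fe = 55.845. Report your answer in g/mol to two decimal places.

Mg: 0.44 × 24.305 = 10.6942
Fe: 0.56 × 55.845 = 31.2732
Ca: 1 × 40.078 = 40.0780
Si: 2 × 28.085 = 56.1700
O: 6 × 15.999 = 95.9940
Summing the contributions gives the formula mass.

234.21 g/mol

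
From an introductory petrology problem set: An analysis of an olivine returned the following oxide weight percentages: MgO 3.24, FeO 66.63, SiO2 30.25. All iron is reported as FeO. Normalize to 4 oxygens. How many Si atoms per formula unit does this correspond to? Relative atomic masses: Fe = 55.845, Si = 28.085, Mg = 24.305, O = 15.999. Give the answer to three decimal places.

MgO (M=40.304): mol = 0.08039; Mg = 0.08039, O = 0.08039.
FeO (M=71.844): mol = 0.92743; Fe = 0.92743, O = 0.92743.
SiO2 (M=60.083): mol = 0.50347; Si = 0.50347, O = 1.00694.
ΣO = 2.01476; factor = 4/ΣO = 1.98535.
Si apfu = 0.50347 × 1.98535 = 1.000.

1.000 Si apfu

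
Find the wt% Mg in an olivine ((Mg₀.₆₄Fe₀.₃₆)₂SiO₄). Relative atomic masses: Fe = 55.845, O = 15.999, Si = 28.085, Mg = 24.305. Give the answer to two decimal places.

19.04 weight percent

M((Mg₀.₆₄Fe₀.₃₆)₂SiO₄) = 163.400 g/mol.
Mg contributes 1.28 × 24.305 = 31.110 g per mole.
31.110/163.400 = 0.1904 → 19.04%.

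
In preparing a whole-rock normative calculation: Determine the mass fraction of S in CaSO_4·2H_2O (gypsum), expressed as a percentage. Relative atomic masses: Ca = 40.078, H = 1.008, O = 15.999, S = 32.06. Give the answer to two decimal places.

18.62 wt%

M(CaSO_4·2H_2O) = 172.164 g/mol.
S contributes 1 × 32.06 = 32.060 g per mole.
32.060/172.164 = 0.1862 → 18.62%.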